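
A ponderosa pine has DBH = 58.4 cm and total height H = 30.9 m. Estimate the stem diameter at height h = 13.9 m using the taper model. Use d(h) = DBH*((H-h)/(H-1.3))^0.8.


Taper: d(h) = DBH * ((H - h) / (H - 1.3))^0.8
Numerator = H - h = 30.9 - 13.9 = 17.0 m
Denominator = H - 1.3 = 30.9 - 1.3 = 29.6 m
Ratio = 17.0 / 29.6 = 0.57432
d = 58.4 * 0.57432^0.8 = 37.5 cm

37.5


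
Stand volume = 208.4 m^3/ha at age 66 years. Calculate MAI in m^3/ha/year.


Formula: MAI = Total Volume / Stand Age
MAI = 208.4 m^3/ha / 66 years
MAI = 3.16 m^3/ha/year

3.16


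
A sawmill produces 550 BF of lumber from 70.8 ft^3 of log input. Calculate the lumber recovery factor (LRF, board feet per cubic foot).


Formula: LRF = Lumber Output (BF) / Log Input (ft^3)
LRF = 550 BF / 70.8 ft^3
LRF = 7.77 BF/ft^3

7.77


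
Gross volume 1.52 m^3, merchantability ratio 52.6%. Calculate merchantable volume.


Formula: MV = V_total * (merchantable_pct / 100)
Merchantable fraction = 52.6% / 100 = 0.526
MV = 1.52 m^3 * 0.526 = 0.8 m^3

0.8


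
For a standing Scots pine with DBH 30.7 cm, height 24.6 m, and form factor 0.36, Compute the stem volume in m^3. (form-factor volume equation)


Formula: V = pi * (DBH/200)^2 * H * ff
Radius = DBH/200 = 30.7/200 = 0.1535 m
Radius^2 = 0.1535^2 = 0.02356225 m^2
V = pi * 0.02356225 * 24.6 * 0.36
V = 0.656 m^3

0.656


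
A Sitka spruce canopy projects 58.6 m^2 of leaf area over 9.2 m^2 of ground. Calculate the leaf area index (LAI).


Formula: LAI = total leaf area / ground area  (dimensionless)
LAI = 58.6 m^2 / 9.2 m^2
LAI = 6.37

6.37


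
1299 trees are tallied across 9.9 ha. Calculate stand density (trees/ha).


Formula: Stand Density = N_trees / Area_ha
Density = 1299 trees / 9.9 ha
Density = 131 trees/ha

131


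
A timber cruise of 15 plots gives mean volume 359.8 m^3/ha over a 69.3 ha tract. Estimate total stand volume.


Formula: Total Volume = Mean Volume per ha * Total Area
Total Volume = 359.8 m^3/ha * 69.3 ha
Total Volume = 24934 m^3

24934


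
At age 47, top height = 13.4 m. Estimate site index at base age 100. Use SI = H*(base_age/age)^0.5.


Formula: SI = H_dom * (base_age / age)^0.5
Age ratio = 100 / 47 = 2.12766
sqrt(age_ratio) = 1.45865
SI = 13.4 * 1.45865 = 19.5 m

19.5


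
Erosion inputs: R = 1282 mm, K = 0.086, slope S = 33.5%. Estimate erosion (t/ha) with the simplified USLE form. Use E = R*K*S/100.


Formula: E = R * K * S / 100  (simplified USLE)
R * K = 1282 * 0.086 = 110.252
E = 110.252 * 33.5 / 100 = 36.93 t/ha

36.93


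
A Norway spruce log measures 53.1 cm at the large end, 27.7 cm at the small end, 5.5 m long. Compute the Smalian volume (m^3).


Smalian: V = (A1 + A2)/2 * L,  A = pi*(D/200)^2
A1 = pi*(53.1/200)^2 = 0.221452 m^2
A2 = pi*(27.7/200)^2 = 0.060263 m^2
V = (0.221452+0.060263)/2*5.5 = 0.7747 m^3

0.7747


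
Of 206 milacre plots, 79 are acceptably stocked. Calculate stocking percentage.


Formula: Stocking % = stocked plots / total plots * 100
Stocking = 79 / 206 * 100
Stocking = 0.3835 * 100 = 38.3%

38.3


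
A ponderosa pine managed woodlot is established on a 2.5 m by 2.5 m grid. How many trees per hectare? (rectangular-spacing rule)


Formula: TPH = 10000 m^2/ha / (spacing_x * spacing_y)
Area per tree = 2.5 m * 2.5 m = 6.25 m^2
TPH = 10000 / 6.25 = 1600 trees/ha

1600


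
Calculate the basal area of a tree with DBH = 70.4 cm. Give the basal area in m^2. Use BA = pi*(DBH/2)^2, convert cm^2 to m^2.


Formula: BA = pi * (DBH/2)^2 / 10000  (cm^2 to m^2)
Radius = DBH/2 = 70.4/2 = 35.2 cm
BA = pi * 35.2^2 / 10000
   = 3892.559 cm^2 / 10000
   = 0.3893 m^2

0.3893


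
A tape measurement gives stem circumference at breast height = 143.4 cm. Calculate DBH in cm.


Formula: DBH = C / pi
DBH = 143.4 / pi
pi = 3.14159...
DBH = 45.6 cm

45.6


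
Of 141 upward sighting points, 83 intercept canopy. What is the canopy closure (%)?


Formula: Canopy closure = covered points / total points * 100
Closure = 83 / 141 * 100
Closure = 0.5887 * 100 = 58.9%

58.9


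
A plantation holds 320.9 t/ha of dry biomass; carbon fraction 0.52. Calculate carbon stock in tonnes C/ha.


Formula: Carbon Stock = Biomass * Carbon Fraction
C = 320.9 t/ha * 0.52
C = 166.9 t C/ha

166.9


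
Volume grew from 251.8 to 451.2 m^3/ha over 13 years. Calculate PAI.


Formula: PAI = (V_T2 - V_T1) / (T2 - T1)
Volume increment = 451.2 - 251.8 = 199.4 m^3/ha
PAI = 199.4 / 13 = 15.34 m^3/ha/year

15.34


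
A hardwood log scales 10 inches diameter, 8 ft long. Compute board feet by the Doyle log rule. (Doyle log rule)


Doyle: BF = (D - 4)^2 * L / 16
Adjusted diameter = 10 - 4 = 6 in
(D-4)^2 = 6^2 = 36
BF = 36 * 8 / 16 = 18 BF

18


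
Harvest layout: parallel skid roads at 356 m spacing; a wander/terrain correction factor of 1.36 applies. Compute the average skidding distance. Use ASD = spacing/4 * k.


Formula: ASD = (spacing / 4) * correction
Uncorrected distance = spacing / 4 = 356 / 4 = 89 m
ASD = 89 * 1.36 = 121 m

121


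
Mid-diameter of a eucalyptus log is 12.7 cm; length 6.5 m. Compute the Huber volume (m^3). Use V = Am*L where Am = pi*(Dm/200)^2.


Huber: V = Am * L,  Am = pi*(Dm/200)^2
Am = pi*(12.7/200)^2 = 0.012668 m^2
V = 0.012668*6.5 = 0.0823 m^3

0.0823


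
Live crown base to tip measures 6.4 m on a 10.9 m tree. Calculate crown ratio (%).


Formula: Crown Ratio = (Crown Length / Total Height) * 100
CR = (6.4 m / 10.9 m) * 100
CR = 0.5872 * 100 = 58.7%

58.7


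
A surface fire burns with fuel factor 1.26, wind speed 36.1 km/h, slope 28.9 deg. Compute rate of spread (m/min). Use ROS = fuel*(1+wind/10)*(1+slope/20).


Formula: ROS = fuel * (1 + wind/10) * (1 + slope/20)
Wind factor = 1 + 36.1/10 = 4.61
Slope factor = 1 + 28.9/20 = 2.445
ROS = 1.26 * 4.61 * 2.445 = 14.2 m/min

14.2


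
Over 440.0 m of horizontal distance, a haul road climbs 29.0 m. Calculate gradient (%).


Formula: Gradient = rise / run * 100
Gradient = 29.0 / 440.0 * 100 = 6.6%

6.6


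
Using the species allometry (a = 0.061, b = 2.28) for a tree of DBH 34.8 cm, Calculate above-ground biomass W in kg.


Formula: W = a * DBH^b  (allometric power law)
DBH^b = 34.8^2.28 = 3271.9049
W = 0.061 * 3271.9049 = 199.6 kg

199.6


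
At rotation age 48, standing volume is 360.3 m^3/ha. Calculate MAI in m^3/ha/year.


Formula: MAI = Total Volume / Stand Age
MAI = 360.3 m^3/ha / 48 years
MAI = 7.51 m^3/ha/year

7.51


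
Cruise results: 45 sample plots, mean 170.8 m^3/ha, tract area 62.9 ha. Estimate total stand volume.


Formula: Total Volume = Mean Volume per ha * Total Area
Total Volume = 170.8 m^3/ha * 62.9 ha
Total Volume = 10743 m^3

10743


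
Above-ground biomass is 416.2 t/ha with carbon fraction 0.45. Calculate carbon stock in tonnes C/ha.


Formula: Carbon Stock = Biomass * Carbon Fraction
C = 416.2 t/ha * 0.45
C = 187.3 t C/ha

187.3


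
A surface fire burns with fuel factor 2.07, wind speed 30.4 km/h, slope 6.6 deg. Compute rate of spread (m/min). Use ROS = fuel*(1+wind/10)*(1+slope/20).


Formula: ROS = fuel * (1 + wind/10) * (1 + slope/20)
Wind factor = 1 + 30.4/10 = 4.04
Slope factor = 1 + 6.6/20 = 1.33
ROS = 2.07 * 4.04 * 1.33 = 11.12 m/min

11.12


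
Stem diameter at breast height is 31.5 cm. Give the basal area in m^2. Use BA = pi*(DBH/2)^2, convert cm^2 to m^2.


Formula: BA = pi * (DBH/2)^2 / 10000  (cm^2 to m^2)
Radius = DBH/2 = 31.5/2 = 15.75 cm
BA = pi * 15.75^2 / 10000
   = 779.3113 cm^2 / 10000
   = 0.0779 m^2

0.0779


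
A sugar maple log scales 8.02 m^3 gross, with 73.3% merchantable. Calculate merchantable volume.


Formula: MV = V_total * (merchantable_pct / 100)
Merchantable fraction = 73.3% / 100 = 0.733
MV = 8.02 m^3 * 0.733 = 5.879 m^3

5.879


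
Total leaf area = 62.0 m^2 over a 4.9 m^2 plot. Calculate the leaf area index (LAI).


Formula: LAI = total leaf area / ground area  (dimensionless)
LAI = 62.0 m^2 / 4.9 m^2
LAI = 12.65

12.65


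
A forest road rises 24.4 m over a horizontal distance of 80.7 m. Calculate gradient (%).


Formula: Gradient = rise / run * 100
Gradient = 24.4 / 80.7 * 100 = 30.2%

30.2


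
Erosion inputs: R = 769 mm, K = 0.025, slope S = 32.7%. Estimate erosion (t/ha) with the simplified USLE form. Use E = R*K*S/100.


Formula: E = R * K * S / 100  (simplified USLE)
R * K = 769 * 0.025 = 19.225
E = 19.225 * 32.7 / 100 = 6.29 t/ha

6.29


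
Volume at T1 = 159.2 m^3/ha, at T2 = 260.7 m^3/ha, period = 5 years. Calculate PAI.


Formula: PAI = (V_T2 - V_T1) / (T2 - T1)
Volume increment = 260.7 - 159.2 = 101.5 m^3/ha
PAI = 101.5 / 5 = 20.3 m^3/ha/year

20.3


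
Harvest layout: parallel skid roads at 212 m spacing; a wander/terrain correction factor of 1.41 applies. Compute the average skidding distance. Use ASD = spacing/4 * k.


Formula: ASD = (spacing / 4) * correction
Uncorrected distance = spacing / 4 = 212 / 4 = 53 m
ASD = 53 * 1.41 = 75 m

75


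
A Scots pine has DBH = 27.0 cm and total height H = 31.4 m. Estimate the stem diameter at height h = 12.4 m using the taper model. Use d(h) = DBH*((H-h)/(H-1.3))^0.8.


Taper: d(h) = DBH * ((H - h) / (H - 1.3))^0.8
Numerator = H - h = 31.4 - 12.4 = 19.0 m
Denominator = H - 1.3 = 31.4 - 1.3 = 30.1 m
Ratio = 19.0 / 30.1 = 0.63123
d = 27.0 * 0.63123^0.8 = 18.7 cm

18.7


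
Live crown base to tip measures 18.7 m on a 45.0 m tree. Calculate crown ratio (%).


Formula: Crown Ratio = (Crown Length / Total Height) * 100
CR = (18.7 m / 45.0 m) * 100
CR = 0.4156 * 100 = 41.6%

41.6


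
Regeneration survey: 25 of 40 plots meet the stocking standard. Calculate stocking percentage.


Formula: Stocking % = stocked plots / total plots * 100
Stocking = 25 / 40 * 100
Stocking = 0.625 * 100 = 62.5%

62.5


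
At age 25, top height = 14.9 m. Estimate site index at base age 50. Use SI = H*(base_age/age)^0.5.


Formula: SI = H_dom * (base_age / age)^0.5
Age ratio = 50 / 25 = 2.0
sqrt(age_ratio) = 1.41421
SI = 14.9 * 1.41421 = 21.1 m

21.1


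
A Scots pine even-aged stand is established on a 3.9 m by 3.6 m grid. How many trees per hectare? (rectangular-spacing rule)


Formula: TPH = 10000 m^2/ha / (spacing_x * spacing_y)
Area per tree = 3.9 m * 3.6 m = 14.04 m^2
TPH = 10000 / 14.04 = 712 trees/ha

712


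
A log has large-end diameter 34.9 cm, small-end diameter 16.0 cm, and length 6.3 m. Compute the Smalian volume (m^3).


Smalian: V = (A1 + A2)/2 * L,  A = pi*(D/200)^2
A1 = pi*(34.9/200)^2 = 0.095662 m^2
A2 = pi*(16.0/200)^2 = 0.020106 m^2
V = (0.095662+0.020106)/2*6.3 = 0.3647 m^3

0.3647


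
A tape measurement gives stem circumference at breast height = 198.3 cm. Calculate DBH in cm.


Formula: DBH = C / pi
DBH = 198.3 / pi
pi = 3.14159...
DBH = 63.1 cm

63.1


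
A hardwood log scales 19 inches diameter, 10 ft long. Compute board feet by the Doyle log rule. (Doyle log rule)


Doyle: BF = (D - 4)^2 * L / 16
Adjusted diameter = 19 - 4 = 15 in
(D-4)^2 = 15^2 = 225
BF = 225 * 10 / 16 = 141 BF

141


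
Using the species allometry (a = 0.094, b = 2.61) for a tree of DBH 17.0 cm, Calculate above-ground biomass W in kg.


Formula: W = a * DBH^b  (allometric power law)
DBH^b = 17.0^2.61 = 1627.3152
W = 0.094 * 1627.3152 = 153.0 kg

153.0


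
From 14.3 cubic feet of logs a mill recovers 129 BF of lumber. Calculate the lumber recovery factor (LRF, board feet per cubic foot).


Formula: LRF = Lumber Output (BF) / Log Input (ft^3)
LRF = 129 BF / 14.3 ft^3
LRF = 9.02 BF/ft^3

9.02


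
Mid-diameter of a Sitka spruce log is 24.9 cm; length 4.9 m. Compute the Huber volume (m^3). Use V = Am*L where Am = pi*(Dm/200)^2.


Huber: V = Am * L,  Am = pi*(Dm/200)^2
Am = pi*(24.9/200)^2 = 0.048695 m^2
V = 0.048695*4.9 = 0.2386 m^3

0.2386


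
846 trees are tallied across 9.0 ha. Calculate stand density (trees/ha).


Formula: Stand Density = N_trees / Area_ha
Density = 846 trees / 9.0 ha
Density = 94 trees/ha

94


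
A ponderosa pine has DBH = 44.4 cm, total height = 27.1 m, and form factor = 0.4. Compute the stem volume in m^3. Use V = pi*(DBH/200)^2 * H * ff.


Formula: V = pi * (DBH/200)^2 * H * ff
Radius = DBH/200 = 44.4/200 = 0.222 m
Radius^2 = 0.222^2 = 0.049284 m^2
V = pi * 0.049284 * 27.1 * 0.4
V = 1.678 m^3

1.678


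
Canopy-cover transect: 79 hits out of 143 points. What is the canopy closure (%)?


Formula: Canopy closure = covered points / total points * 100
Closure = 79 / 143 * 100
Closure = 0.5524 * 100 = 55.2%

55.2


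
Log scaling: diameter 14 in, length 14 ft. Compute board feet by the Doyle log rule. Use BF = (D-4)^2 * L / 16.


Doyle: BF = (D - 4)^2 * L / 16
Adjusted diameter = 14 - 4 = 10 in
(D-4)^2 = 10^2 = 100
BF = 100 * 14 / 16 = 88 BF

88


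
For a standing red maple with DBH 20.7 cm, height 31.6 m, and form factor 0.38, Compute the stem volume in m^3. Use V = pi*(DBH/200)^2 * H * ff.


Formula: V = pi * (DBH/200)^2 * H * ff
Radius = DBH/200 = 20.7/200 = 0.1035 m
Radius^2 = 0.1035^2 = 0.01071225 m^2
V = pi * 0.01071225 * 31.6 * 0.38
V = 0.404 m^3

0.404


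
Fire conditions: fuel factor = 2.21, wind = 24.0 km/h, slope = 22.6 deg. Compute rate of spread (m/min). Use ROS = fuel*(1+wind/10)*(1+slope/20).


Formula: ROS = fuel * (1 + wind/10) * (1 + slope/20)
Wind factor = 1 + 24.0/10 = 3.4
Slope factor = 1 + 22.6/20 = 2.13
ROS = 2.21 * 3.4 * 2.13 = 16.0 m/min

16.0


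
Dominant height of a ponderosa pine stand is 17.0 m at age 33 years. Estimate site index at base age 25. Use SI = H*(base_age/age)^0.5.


Formula: SI = H_dom * (base_age / age)^0.5
Age ratio = 25 / 33 = 0.75758
sqrt(age_ratio) = 0.87039
SI = 17.0 * 0.87039 = 14.8 m

14.8


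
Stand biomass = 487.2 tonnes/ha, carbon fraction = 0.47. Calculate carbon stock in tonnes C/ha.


Formula: Carbon Stock = Biomass * Carbon Fraction
C = 487.2 t/ha * 0.47
C = 229.0 t C/ha

229.0


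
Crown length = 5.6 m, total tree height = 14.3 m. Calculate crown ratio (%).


Formula: Crown Ratio = (Crown Length / Total Height) * 100
CR = (5.6 m / 14.3 m) * 100
CR = 0.3916 * 100 = 39.2%

39.2


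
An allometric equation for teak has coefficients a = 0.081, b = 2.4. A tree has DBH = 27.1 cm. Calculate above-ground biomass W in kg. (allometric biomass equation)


Formula: W = a * DBH^b  (allometric power law)
DBH^b = 27.1^2.4 = 2748.6934
W = 0.081 * 2748.6934 = 222.6 kg

222.6


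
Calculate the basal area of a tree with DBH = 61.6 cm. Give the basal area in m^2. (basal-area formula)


Formula: BA = pi * (DBH/2)^2 / 10000  (cm^2 to m^2)
Radius = DBH/2 = 61.6/2 = 30.8 cm
BA = pi * 30.8^2 / 10000
   = 2980.2405 cm^2 / 10000
   = 0.298 m^2

0.298


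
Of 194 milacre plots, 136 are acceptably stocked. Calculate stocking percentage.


Formula: Stocking % = stocked plots / total plots * 100
Stocking = 136 / 194 * 100
Stocking = 0.701 * 100 = 70.1%

70.1


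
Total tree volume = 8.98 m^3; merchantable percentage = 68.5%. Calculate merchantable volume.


Formula: MV = V_total * (merchantable_pct / 100)
Merchantable fraction = 68.5% / 100 = 0.685
MV = 8.98 m^3 * 0.685 = 6.151 m^3

6.151


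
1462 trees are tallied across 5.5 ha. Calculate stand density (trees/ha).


Formula: Stand Density = N_trees / Area_ha
Density = 1462 trees / 5.5 ha
Density = 266 trees/ha

266


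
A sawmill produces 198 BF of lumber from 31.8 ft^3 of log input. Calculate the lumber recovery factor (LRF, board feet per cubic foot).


Formula: LRF = Lumber Output (BF) / Log Input (ft^3)
LRF = 198 BF / 31.8 ft^3
LRF = 6.23 BF/ft^3

6.23


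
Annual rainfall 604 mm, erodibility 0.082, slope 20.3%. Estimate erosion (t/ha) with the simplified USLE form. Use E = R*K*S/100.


Formula: E = R * K * S / 100  (simplified USLE)
R * K = 604 * 0.082 = 49.528
E = 49.528 * 20.3 / 100 = 10.05 t/ha

10.05


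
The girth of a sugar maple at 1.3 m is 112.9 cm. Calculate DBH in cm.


Formula: DBH = C / pi
DBH = 112.9 / pi
pi = 3.14159...
DBH = 35.9 cm

35.9


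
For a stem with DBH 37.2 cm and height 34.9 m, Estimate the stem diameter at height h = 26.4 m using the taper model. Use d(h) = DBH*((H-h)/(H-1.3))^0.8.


Taper: d(h) = DBH * ((H - h) / (H - 1.3))^0.8
Numerator = H - h = 34.9 - 26.4 = 8.5 m
Denominator = H - 1.3 = 34.9 - 1.3 = 33.6 m
Ratio = 8.5 / 33.6 = 0.25298
d = 37.2 * 0.25298^0.8 = 12.4 cm

12.4


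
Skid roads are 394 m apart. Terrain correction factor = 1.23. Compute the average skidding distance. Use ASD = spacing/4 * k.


Formula: ASD = (spacing / 4) * correction
Uncorrected distance = spacing / 4 = 394 / 4 = 98.5 m
ASD = 98.5 * 1.23 = 121 m

121


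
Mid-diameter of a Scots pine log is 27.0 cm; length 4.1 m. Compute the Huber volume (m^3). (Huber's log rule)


Huber: V = Am * L,  Am = pi*(Dm/200)^2
Am = pi*(27.0/200)^2 = 0.057256 m^2
V = 0.057256*4.1 = 0.2347 m^3

0.2347


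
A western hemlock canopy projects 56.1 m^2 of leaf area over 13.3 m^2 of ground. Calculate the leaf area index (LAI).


Formula: LAI = total leaf area / ground area  (dimensionless)
LAI = 56.1 m^2 / 13.3 m^2
LAI = 4.22

4.22


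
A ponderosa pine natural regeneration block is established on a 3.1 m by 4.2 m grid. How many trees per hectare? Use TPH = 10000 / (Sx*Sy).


Formula: TPH = 10000 m^2/ha / (spacing_x * spacing_y)
Area per tree = 3.1 m * 4.2 m = 13.02 m^2
TPH = 10000 / 13.02 = 768 trees/ha

768


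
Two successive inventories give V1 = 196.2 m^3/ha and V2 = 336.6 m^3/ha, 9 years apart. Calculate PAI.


Formula: PAI = (V_T2 - V_T1) / (T2 - T1)
Volume increment = 336.6 - 196.2 = 140.4 m^3/ha
PAI = 140.4 / 9 = 15.6 m^3/ha/year

15.6


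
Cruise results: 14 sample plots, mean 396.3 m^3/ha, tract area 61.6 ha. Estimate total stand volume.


Formula: Total Volume = Mean Volume per ha * Total Area
Total Volume = 396.3 m^3/ha * 61.6 ha
Total Volume = 24412 m^3

24412


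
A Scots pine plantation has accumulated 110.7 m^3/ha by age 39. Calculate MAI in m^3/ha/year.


Formula: MAI = Total Volume / Stand Age
MAI = 110.7 m^3/ha / 39 years
MAI = 2.84 m^3/ha/year

2.84


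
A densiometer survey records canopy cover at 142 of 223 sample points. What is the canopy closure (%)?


Formula: Canopy closure = covered points / total points * 100
Closure = 142 / 223 * 100
Closure = 0.6368 * 100 = 63.7%

63.7


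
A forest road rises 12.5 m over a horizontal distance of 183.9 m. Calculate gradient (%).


Formula: Gradient = rise / run * 100
Gradient = 12.5 / 183.9 * 100 = 6.8%

6.8


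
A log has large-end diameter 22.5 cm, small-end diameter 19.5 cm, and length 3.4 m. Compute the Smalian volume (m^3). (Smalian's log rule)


Smalian: V = (A1 + A2)/2 * L,  A = pi*(D/200)^2
A1 = pi*(22.5/200)^2 = 0.039761 m^2
A2 = pi*(19.5/200)^2 = 0.029865 m^2
V = (0.039761+0.029865)/2*3.4 = 0.1184 m^3

0.1184


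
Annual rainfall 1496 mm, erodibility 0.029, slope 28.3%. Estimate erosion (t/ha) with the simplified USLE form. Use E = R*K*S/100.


Formula: E = R * K * S / 100  (simplified USLE)
R * K = 1496 * 0.029 = 43.384
E = 43.384 * 28.3 / 100 = 12.28 t/ha

12.28


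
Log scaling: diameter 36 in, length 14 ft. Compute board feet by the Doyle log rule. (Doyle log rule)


Doyle: BF = (D - 4)^2 * L / 16
Adjusted diameter = 36 - 4 = 32 in
(D-4)^2 = 32^2 = 1024
BF = 1024 * 14 / 16 = 896 BF

896


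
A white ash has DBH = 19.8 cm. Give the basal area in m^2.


Formula: BA = pi * (DBH/2)^2 / 10000  (cm^2 to m^2)
Radius = DBH/2 = 19.8/2 = 9.9 cm
BA = pi * 9.9^2 / 10000
   = 307.9075 cm^2 / 10000
   = 0.0308 m^2

0.0308


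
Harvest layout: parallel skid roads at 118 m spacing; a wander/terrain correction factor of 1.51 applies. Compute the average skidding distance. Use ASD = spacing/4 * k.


Formula: ASD = (spacing / 4) * correction
Uncorrected distance = spacing / 4 = 118 / 4 = 29.5 m
ASD = 29.5 * 1.51 = 45 m

45


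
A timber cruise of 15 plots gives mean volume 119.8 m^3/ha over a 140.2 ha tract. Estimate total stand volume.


Formula: Total Volume = Mean Volume per ha * Total Area
Total Volume = 119.8 m^3/ha * 140.2 ha
Total Volume = 16796 m^3

16796


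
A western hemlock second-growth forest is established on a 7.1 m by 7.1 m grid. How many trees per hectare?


Formula: TPH = 10000 m^2/ha / (spacing_x * spacing_y)
Area per tree = 7.1 m * 7.1 m = 50.41 m^2
TPH = 10000 / 50.41 = 198 trees/ha

198


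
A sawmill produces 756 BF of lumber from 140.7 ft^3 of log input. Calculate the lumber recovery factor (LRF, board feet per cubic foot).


Formula: LRF = Lumber Output (BF) / Log Input (ft^3)
LRF = 756 BF / 140.7 ft^3
LRF = 5.37 BF/ft^3

5.37


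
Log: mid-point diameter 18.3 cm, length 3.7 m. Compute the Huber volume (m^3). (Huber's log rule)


Huber: V = Am * L,  Am = pi*(Dm/200)^2
Am = pi*(18.3/200)^2 = 0.026302 m^2
V = 0.026302*3.7 = 0.0973 m^3

0.0973


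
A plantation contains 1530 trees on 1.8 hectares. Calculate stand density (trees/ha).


Formula: Stand Density = N_trees / Area_ha
Density = 1530 trees / 1.8 ha
Density = 850 trees/ha

850


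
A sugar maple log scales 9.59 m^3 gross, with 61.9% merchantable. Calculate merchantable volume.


Formula: MV = V_total * (merchantable_pct / 100)
Merchantable fraction = 61.9% / 100 = 0.619
MV = 9.59 m^3 * 0.619 = 5.936 m^3

5.936


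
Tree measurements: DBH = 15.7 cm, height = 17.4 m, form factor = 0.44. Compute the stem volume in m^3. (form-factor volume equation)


Formula: V = pi * (DBH/200)^2 * H * ff
Radius = DBH/200 = 15.7/200 = 0.0785 m
Radius^2 = 0.0785^2 = 0.00616225 m^2
V = pi * 0.00616225 * 17.4 * 0.44
V = 0.148 m^3

0.148


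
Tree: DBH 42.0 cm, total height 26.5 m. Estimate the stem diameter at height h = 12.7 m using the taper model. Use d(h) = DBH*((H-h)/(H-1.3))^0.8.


Taper: d(h) = DBH * ((H - h) / (H - 1.3))^0.8
Numerator = H - h = 26.5 - 12.7 = 13.8 m
Denominator = H - 1.3 = 26.5 - 1.3 = 25.2 m
Ratio = 13.8 / 25.2 = 0.54762
d = 42.0 * 0.54762^0.8 = 25.9 cm

25.9


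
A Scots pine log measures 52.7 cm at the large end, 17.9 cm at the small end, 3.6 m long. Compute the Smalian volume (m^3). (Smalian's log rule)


Smalian: V = (A1 + A2)/2 * L,  A = pi*(D/200)^2
A1 = pi*(52.7/200)^2 = 0.218128 m^2
A2 = pi*(17.9/200)^2 = 0.025165 m^2
V = (0.218128+0.025165)/2*3.6 = 0.4379 m^3

0.4379


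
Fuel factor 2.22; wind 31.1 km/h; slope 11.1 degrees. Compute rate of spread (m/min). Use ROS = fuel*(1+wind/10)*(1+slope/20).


Formula: ROS = fuel * (1 + wind/10) * (1 + slope/20)
Wind factor = 1 + 31.1/10 = 4.11
Slope factor = 1 + 11.1/20 = 1.555
ROS = 2.22 * 4.11 * 1.555 = 14.19 m/min

14.19


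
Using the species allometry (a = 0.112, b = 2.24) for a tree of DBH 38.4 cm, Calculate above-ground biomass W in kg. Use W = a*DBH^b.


Formula: W = a * DBH^b  (allometric power law)
DBH^b = 38.4^2.24 = 3539.1742
W = 0.112 * 3539.1742 = 396.4 kg

396.4


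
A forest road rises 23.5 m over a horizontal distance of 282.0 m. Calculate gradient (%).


Formula: Gradient = rise / run * 100
Gradient = 23.5 / 282.0 * 100 = 8.3%

8.3


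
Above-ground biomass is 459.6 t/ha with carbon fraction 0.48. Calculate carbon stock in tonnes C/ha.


Formula: Carbon Stock = Biomass * Carbon Fraction
C = 459.6 t/ha * 0.48
C = 220.6 t C/ha

220.6


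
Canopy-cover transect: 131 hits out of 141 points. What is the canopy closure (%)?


Formula: Canopy closure = covered points / total points * 100
Closure = 131 / 141 * 100
Closure = 0.9291 * 100 = 92.9%

92.9


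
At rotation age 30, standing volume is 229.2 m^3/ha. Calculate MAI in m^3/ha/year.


Formula: MAI = Total Volume / Stand Age
MAI = 229.2 m^3/ha / 30 years
MAI = 7.64 m^3/ha/year

7.64


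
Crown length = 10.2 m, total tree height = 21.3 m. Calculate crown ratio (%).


Formula: Crown Ratio = (Crown Length / Total Height) * 100
CR = (10.2 m / 21.3 m) * 100
CR = 0.4789 * 100 = 47.9%

47.9


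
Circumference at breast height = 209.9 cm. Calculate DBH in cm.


Formula: DBH = C / pi
DBH = 209.9 / pi
pi = 3.14159...
DBH = 66.8 cm

66.8


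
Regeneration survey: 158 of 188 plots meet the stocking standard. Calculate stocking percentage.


Formula: Stocking % = stocked plots / total plots * 100
Stocking = 158 / 188 * 100
Stocking = 0.8404 * 100 = 84.0%

84.0


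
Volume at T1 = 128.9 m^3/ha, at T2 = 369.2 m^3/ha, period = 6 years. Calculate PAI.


Formula: PAI = (V_T2 - V_T1) / (T2 - T1)
Volume increment = 369.2 - 128.9 = 240.3 m^3/ha
PAI = 240.3 / 6 = 40.05 m^3/ha/year

40.05


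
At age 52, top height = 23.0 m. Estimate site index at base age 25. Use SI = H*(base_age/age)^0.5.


Formula: SI = H_dom * (base_age / age)^0.5
Age ratio = 25 / 52 = 0.48077
sqrt(age_ratio) = 0.69338
SI = 23.0 * 0.69338 = 15.9 m

15.9


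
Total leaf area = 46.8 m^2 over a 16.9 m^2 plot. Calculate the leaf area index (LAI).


Formula: LAI = total leaf area / ground area  (dimensionless)
LAI = 46.8 m^2 / 16.9 m^2
LAI = 2.77

2.77


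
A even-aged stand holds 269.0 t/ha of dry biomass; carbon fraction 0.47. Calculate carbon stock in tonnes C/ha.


Formula: Carbon Stock = Biomass * Carbon Fraction
C = 269.0 t/ha * 0.47
C = 126.4 t C/ha

126.4


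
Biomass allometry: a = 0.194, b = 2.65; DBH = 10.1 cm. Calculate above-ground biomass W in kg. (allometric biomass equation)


Formula: W = a * DBH^b  (allometric power law)
DBH^b = 10.1^2.65 = 458.6186
W = 0.194 * 458.6186 = 89.0 kg

89.0


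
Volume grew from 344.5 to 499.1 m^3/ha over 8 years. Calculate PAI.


Formula: PAI = (V_T2 - V_T1) / (T2 - T1)
Volume increment = 499.1 - 344.5 = 154.6 m^3/ha
PAI = 154.6 / 8 = 19.33 m^3/ha/year

19.33


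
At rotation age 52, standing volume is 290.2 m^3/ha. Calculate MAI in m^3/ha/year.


Formula: MAI = Total Volume / Stand Age
MAI = 290.2 m^3/ha / 52 years
MAI = 5.58 m^3/ha/year

5.58


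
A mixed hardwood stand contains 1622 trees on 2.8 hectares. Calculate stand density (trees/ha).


Formula: Stand Density = N_trees / Area_ha
Density = 1622 trees / 2.8 ha
Density = 579 trees/ha

579


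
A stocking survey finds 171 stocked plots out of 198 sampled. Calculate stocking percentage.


Formula: Stocking % = stocked plots / total plots * 100
Stocking = 171 / 198 * 100
Stocking = 0.8636 * 100 = 86.4%

86.4


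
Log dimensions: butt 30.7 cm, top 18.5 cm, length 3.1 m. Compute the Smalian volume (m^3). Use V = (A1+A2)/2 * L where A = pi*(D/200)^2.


Smalian: V = (A1 + A2)/2 * L,  A = pi*(D/200)^2
A1 = pi*(30.7/200)^2 = 0.074023 m^2
A2 = pi*(18.5/200)^2 = 0.02688 m^2
V = (0.074023+0.02688)/2*3.1 = 0.1564 m^3

0.1564


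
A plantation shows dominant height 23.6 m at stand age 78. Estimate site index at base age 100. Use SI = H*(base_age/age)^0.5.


Formula: SI = H_dom * (base_age / age)^0.5
Age ratio = 100 / 78 = 1.28205
sqrt(age_ratio) = 1.13228
SI = 23.6 * 1.13228 = 26.7 m

26.7


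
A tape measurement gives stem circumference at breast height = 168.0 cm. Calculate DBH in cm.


Formula: DBH = C / pi
DBH = 168.0 / pi
pi = 3.14159...
DBH = 53.5 cm

53.5


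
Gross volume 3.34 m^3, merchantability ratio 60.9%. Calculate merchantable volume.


Formula: MV = V_total * (merchantable_pct / 100)
Merchantable fraction = 60.9% / 100 = 0.609
MV = 3.34 m^3 * 0.609 = 2.034 m^3

2.034


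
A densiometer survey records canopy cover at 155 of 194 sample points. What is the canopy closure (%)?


Formula: Canopy closure = covered points / total points * 100
Closure = 155 / 194 * 100
Closure = 0.799 * 100 = 79.9%

79.9


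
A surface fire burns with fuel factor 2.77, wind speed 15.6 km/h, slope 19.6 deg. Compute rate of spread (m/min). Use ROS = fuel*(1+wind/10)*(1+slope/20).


Formula: ROS = fuel * (1 + wind/10) * (1 + slope/20)
Wind factor = 1 + 15.6/10 = 2.56
Slope factor = 1 + 19.6/20 = 1.98
ROS = 2.77 * 2.56 * 1.98 = 14.04 m/min

14.04


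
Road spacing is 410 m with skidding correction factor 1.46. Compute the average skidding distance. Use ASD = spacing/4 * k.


Formula: ASD = (spacing / 4) * correction
Uncorrected distance = spacing / 4 = 410 / 4 = 102.5 m
ASD = 102.5 * 1.46 = 150 m

150


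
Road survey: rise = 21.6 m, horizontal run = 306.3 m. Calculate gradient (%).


Formula: Gradient = rise / run * 100
Gradient = 21.6 / 306.3 * 100 = 7.1%

7.1


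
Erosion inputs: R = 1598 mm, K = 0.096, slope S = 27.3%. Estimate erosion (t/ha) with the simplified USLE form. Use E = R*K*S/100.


Formula: E = R * K * S / 100  (simplified USLE)
R * K = 1598 * 0.096 = 153.408
E = 153.408 * 27.3 / 100 = 41.88 t/ha

41.88


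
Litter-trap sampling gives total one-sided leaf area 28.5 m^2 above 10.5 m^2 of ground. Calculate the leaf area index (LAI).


Formula: LAI = total leaf area / ground area  (dimensionless)
LAI = 28.5 m^2 / 10.5 m^2
LAI = 2.71

2.71


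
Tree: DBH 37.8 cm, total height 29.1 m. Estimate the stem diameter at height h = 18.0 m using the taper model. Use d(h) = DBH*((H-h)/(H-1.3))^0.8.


Taper: d(h) = DBH * ((H - h) / (H - 1.3))^0.8
Numerator = H - h = 29.1 - 18.0 = 11.1 m
Denominator = H - 1.3 = 29.1 - 1.3 = 27.8 m
Ratio = 11.1 / 27.8 = 0.39928
d = 37.8 * 0.39928^0.8 = 18.1 cm

18.1


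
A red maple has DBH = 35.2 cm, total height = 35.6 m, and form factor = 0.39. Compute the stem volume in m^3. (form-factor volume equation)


Formula: V = pi * (DBH/200)^2 * H * ff
Radius = DBH/200 = 35.2/200 = 0.176 m
Radius^2 = 0.176^2 = 0.030976 m^2
V = pi * 0.030976 * 35.6 * 0.39
V = 1.351 m^3

1.351


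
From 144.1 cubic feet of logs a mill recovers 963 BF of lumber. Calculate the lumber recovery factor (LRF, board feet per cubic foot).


Formula: LRF = Lumber Output (BF) / Log Input (ft^3)
LRF = 963 BF / 144.1 ft^3
LRF = 6.68 BF/ft^3

6.68


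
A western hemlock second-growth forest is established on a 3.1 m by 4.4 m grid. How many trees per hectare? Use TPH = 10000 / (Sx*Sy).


Formula: TPH = 10000 m^2/ha / (spacing_x * spacing_y)
Area per tree = 3.1 m * 4.4 m = 13.64 m^2
TPH = 10000 / 13.64 = 733 trees/ha

733


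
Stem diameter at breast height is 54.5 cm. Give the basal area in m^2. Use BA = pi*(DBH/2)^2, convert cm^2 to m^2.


Formula: BA = pi * (DBH/2)^2 / 10000  (cm^2 to m^2)
Radius = DBH/2 = 54.5/2 = 27.25 cm
BA = pi * 27.25^2 / 10000
   = 2332.8289 cm^2 / 10000
   = 0.2333 m^2

0.2333


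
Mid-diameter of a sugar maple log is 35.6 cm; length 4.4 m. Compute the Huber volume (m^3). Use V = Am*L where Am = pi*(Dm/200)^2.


Huber: V = Am * L,  Am = pi*(Dm/200)^2
Am = pi*(35.6/200)^2 = 0.099538 m^2
V = 0.099538*4.4 = 0.438 m^3

0.438


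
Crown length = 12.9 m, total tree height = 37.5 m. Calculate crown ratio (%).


Formula: Crown Ratio = (Crown Length / Total Height) * 100
CR = (12.9 m / 37.5 m) * 100
CR = 0.344 * 100 = 34.4%

34.4


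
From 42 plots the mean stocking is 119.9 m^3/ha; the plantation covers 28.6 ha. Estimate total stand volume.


Formula: Total Volume = Mean Volume per ha * Total Area
Total Volume = 119.9 m^3/ha * 28.6 ha
Total Volume = 3429 m^3

3429


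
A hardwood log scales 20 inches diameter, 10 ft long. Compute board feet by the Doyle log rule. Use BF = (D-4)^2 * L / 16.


Doyle: BF = (D - 4)^2 * L / 16
Adjusted diameter = 20 - 4 = 16 in
(D-4)^2 = 16^2 = 256
BF = 256 * 10 / 16 = 160 BF

160


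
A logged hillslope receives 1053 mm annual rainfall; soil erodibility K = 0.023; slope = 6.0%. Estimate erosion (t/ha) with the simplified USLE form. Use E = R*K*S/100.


Formula: E = R * K * S / 100  (simplified USLE)
R * K = 1053 * 0.023 = 24.219
E = 24.219 * 6.0 / 100 = 1.45 t/ha

1.45


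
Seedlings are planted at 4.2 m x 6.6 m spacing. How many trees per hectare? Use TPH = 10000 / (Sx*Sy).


Formula: TPH = 10000 m^2/ha / (spacing_x * spacing_y)
Area per tree = 4.2 m * 6.6 m = 27.72 m^2
TPH = 10000 / 27.72 = 361 trees/ha

361


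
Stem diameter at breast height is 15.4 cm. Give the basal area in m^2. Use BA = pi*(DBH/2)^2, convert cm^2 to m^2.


Formula: BA = pi * (DBH/2)^2 / 10000  (cm^2 to m^2)
Radius = DBH/2 = 15.4/2 = 7.7 cm
BA = pi * 7.7^2 / 10000
   = 186.265 cm^2 / 10000
   = 0.0186 m^2

0.0186


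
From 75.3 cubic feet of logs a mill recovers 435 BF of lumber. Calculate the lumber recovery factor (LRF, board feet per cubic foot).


Formula: LRF = Lumber Output (BF) / Log Input (ft^3)
LRF = 435 BF / 75.3 ft^3
LRF = 5.78 BF/ft^3

5.78


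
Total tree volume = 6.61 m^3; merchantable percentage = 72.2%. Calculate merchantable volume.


Formula: MV = V_total * (merchantable_pct / 100)
Merchantable fraction = 72.2% / 100 = 0.722
MV = 6.61 m^3 * 0.722 = 4.772 m^3

4.772


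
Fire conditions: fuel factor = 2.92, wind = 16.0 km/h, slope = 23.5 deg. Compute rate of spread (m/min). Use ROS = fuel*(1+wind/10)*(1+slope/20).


Formula: ROS = fuel * (1 + wind/10) * (1 + slope/20)
Wind factor = 1 + 16.0/10 = 2.6
Slope factor = 1 + 23.5/20 = 2.175
ROS = 2.92 * 2.6 * 2.175 = 16.51 m/min

16.51


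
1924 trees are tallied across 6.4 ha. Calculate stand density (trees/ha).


Formula: Stand Density = N_trees / Area_ha
Density = 1924 trees / 6.4 ha
Density = 301 trees/ha

301


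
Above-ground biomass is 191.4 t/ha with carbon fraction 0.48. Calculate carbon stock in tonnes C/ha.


Formula: Carbon Stock = Biomass * Carbon Fraction
C = 191.4 t/ha * 0.48
C = 91.9 t C/ha

91.9


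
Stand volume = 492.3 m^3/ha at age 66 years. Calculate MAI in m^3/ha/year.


Formula: MAI = Total Volume / Stand Age
MAI = 492.3 m^3/ha / 66 years
MAI = 7.46 m^3/ha/year

7.46


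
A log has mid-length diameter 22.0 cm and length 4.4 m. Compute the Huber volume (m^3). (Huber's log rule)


Huber: V = Am * L,  Am = pi*(Dm/200)^2
Am = pi*(22.0/200)^2 = 0.038013 m^2
V = 0.038013*4.4 = 0.1673 m^3

0.1673


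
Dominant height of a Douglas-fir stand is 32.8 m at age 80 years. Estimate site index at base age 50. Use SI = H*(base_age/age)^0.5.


Formula: SI = H_dom * (base_age / age)^0.5
Age ratio = 50 / 80 = 0.625
sqrt(age_ratio) = 0.79057
SI = 32.8 * 0.79057 = 25.9 m

25.9


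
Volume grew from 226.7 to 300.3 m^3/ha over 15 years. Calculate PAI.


Formula: PAI = (V_T2 - V_T1) / (T2 - T1)
Volume increment = 300.3 - 226.7 = 73.6 m^3/ha
PAI = 73.6 / 15 = 4.91 m^3/ha/year

4.91


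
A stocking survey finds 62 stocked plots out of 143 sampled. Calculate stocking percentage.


Formula: Stocking % = stocked plots / total plots * 100
Stocking = 62 / 143 * 100
Stocking = 0.4336 * 100 = 43.4%

43.4


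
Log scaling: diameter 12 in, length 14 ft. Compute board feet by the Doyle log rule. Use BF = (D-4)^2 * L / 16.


Doyle: BF = (D - 4)^2 * L / 16
Adjusted diameter = 12 - 4 = 8 in
(D-4)^2 = 8^2 = 64
BF = 64 * 14 / 16 = 56 BF

56


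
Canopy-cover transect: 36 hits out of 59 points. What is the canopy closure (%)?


Formula: Canopy closure = covered points / total points * 100
Closure = 36 / 59 * 100
Closure = 0.6102 * 100 = 61.0%

61.0


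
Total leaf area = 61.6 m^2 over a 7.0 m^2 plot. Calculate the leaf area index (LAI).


Formula: LAI = total leaf area / ground area  (dimensionless)
LAI = 61.6 m^2 / 7.0 m^2
LAI = 8.8

8.8


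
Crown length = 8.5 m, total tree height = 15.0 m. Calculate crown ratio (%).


Formula: Crown Ratio = (Crown Length / Total Height) * 100
CR = (8.5 m / 15.0 m) * 100
CR = 0.5667 * 100 = 56.7%

56.7


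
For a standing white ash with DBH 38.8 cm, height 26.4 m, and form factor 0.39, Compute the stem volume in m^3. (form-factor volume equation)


Formula: V = pi * (DBH/200)^2 * H * ff
Radius = DBH/200 = 38.8/200 = 0.194 m
Radius^2 = 0.194^2 = 0.037636 m^2
V = pi * 0.037636 * 26.4 * 0.39
V = 1.217 m^3

1.217


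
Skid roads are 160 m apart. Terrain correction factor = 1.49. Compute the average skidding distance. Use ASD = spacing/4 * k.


Formula: ASD = (spacing / 4) * correction
Uncorrected distance = spacing / 4 = 160 / 4 = 40 m
ASD = 40 * 1.49 = 60 m

60


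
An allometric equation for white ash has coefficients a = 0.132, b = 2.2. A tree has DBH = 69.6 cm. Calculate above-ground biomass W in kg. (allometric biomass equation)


Formula: W = a * DBH^b  (allometric power law)
DBH^b = 69.6^2.2 = 11317.2348
W = 0.132 * 11317.2348 = 1493.9 kg

1493.9


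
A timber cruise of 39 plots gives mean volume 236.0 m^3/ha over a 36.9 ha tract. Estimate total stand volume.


Formula: Total Volume = Mean Volume per ha * Total Area
Total Volume = 236.0 m^3/ha * 36.9 ha
Total Volume = 8708 m^3

8708


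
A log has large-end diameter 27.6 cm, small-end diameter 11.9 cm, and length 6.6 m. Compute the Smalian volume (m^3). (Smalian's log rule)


Smalian: V = (A1 + A2)/2 * L,  A = pi*(D/200)^2
A1 = pi*(27.6/200)^2 = 0.059828 m^2
A2 = pi*(11.9/200)^2 = 0.011122 m^2
V = (0.059828+0.011122)/2*6.6 = 0.2341 m^3

0.2341


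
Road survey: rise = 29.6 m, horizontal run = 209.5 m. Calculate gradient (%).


Formula: Gradient = rise / run * 100
Gradient = 29.6 / 209.5 * 100 = 14.1%

14.1


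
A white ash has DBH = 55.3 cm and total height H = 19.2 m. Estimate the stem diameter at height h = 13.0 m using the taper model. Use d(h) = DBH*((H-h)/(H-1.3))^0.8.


Taper: d(h) = DBH * ((H - h) / (H - 1.3))^0.8
Numerator = H - h = 19.2 - 13.0 = 6.2 m
Denominator = H - 1.3 = 19.2 - 1.3 = 17.9 m
Ratio = 6.2 / 17.9 = 0.34637
d = 55.3 * 0.34637^0.8 = 23.7 cm

23.7


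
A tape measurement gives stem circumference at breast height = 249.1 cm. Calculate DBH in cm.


Formula: DBH = C / pi
DBH = 249.1 / pi
pi = 3.14159...
DBH = 79.3 cm

79.3


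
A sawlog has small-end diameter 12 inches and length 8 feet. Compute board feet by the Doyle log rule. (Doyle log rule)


Doyle: BF = (D - 4)^2 * L / 16
Adjusted diameter = 12 - 4 = 8 in
(D-4)^2 = 8^2 = 64
BF = 64 * 8 / 16 = 32 BF

32


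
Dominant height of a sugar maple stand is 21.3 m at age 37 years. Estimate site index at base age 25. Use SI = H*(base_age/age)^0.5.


Formula: SI = H_dom * (base_age / age)^0.5
Age ratio = 25 / 37 = 0.67568
sqrt(age_ratio) = 0.82199
SI = 21.3 * 0.82199 = 17.5 m

17.5


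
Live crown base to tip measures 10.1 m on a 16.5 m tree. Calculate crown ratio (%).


Formula: Crown Ratio = (Crown Length / Total Height) * 100
CR = (10.1 m / 16.5 m) * 100
CR = 0.6121 * 100 = 61.2%

61.2


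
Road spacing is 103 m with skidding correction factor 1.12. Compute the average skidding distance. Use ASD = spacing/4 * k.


Formula: ASD = (spacing / 4) * correction
Uncorrected distance = spacing / 4 = 103 / 4 = 25.75 m
ASD = 25.75 * 1.12 = 29 m

29


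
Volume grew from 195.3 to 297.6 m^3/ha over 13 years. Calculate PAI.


Formula: PAI = (V_T2 - V_T1) / (T2 - T1)
Volume increment = 297.6 - 195.3 = 102.3 m^3/ha
PAI = 102.3 / 13 = 7.87 m^3/ha/year

7.87


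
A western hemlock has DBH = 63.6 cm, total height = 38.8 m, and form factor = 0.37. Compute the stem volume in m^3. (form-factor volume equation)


Formula: V = pi * (DBH/200)^2 * H * ff
Radius = DBH/200 = 63.6/200 = 0.318 m
Radius^2 = 0.318^2 = 0.101124 m^2
V = pi * 0.101124 * 38.8 * 0.37
V = 4.561 m^3

4.561


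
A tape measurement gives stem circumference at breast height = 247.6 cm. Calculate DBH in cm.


Formula: DBH = C / pi
DBH = 247.6 / pi
pi = 3.14159...
DBH = 78.8 cm

78.8


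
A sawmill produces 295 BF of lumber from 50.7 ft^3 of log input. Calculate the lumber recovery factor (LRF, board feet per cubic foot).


Formula: LRF = Lumber Output (BF) / Log Input (ft^3)
LRF = 295 BF / 50.7 ft^3
LRF = 5.82 BF/ft^3

5.82


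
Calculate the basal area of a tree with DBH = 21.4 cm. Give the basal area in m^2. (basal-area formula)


Formula: BA = pi * (DBH/2)^2 / 10000  (cm^2 to m^2)
Radius = DBH/2 = 21.4/2 = 10.7 cm
BA = pi * 10.7^2 / 10000
   = 359.6809 cm^2 / 10000
   = 0.036 m^2

0.036


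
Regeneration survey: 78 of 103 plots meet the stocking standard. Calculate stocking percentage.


Formula: Stocking % = stocked plots / total plots * 100
Stocking = 78 / 103 * 100
Stocking = 0.7573 * 100 = 75.7%

75.7
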